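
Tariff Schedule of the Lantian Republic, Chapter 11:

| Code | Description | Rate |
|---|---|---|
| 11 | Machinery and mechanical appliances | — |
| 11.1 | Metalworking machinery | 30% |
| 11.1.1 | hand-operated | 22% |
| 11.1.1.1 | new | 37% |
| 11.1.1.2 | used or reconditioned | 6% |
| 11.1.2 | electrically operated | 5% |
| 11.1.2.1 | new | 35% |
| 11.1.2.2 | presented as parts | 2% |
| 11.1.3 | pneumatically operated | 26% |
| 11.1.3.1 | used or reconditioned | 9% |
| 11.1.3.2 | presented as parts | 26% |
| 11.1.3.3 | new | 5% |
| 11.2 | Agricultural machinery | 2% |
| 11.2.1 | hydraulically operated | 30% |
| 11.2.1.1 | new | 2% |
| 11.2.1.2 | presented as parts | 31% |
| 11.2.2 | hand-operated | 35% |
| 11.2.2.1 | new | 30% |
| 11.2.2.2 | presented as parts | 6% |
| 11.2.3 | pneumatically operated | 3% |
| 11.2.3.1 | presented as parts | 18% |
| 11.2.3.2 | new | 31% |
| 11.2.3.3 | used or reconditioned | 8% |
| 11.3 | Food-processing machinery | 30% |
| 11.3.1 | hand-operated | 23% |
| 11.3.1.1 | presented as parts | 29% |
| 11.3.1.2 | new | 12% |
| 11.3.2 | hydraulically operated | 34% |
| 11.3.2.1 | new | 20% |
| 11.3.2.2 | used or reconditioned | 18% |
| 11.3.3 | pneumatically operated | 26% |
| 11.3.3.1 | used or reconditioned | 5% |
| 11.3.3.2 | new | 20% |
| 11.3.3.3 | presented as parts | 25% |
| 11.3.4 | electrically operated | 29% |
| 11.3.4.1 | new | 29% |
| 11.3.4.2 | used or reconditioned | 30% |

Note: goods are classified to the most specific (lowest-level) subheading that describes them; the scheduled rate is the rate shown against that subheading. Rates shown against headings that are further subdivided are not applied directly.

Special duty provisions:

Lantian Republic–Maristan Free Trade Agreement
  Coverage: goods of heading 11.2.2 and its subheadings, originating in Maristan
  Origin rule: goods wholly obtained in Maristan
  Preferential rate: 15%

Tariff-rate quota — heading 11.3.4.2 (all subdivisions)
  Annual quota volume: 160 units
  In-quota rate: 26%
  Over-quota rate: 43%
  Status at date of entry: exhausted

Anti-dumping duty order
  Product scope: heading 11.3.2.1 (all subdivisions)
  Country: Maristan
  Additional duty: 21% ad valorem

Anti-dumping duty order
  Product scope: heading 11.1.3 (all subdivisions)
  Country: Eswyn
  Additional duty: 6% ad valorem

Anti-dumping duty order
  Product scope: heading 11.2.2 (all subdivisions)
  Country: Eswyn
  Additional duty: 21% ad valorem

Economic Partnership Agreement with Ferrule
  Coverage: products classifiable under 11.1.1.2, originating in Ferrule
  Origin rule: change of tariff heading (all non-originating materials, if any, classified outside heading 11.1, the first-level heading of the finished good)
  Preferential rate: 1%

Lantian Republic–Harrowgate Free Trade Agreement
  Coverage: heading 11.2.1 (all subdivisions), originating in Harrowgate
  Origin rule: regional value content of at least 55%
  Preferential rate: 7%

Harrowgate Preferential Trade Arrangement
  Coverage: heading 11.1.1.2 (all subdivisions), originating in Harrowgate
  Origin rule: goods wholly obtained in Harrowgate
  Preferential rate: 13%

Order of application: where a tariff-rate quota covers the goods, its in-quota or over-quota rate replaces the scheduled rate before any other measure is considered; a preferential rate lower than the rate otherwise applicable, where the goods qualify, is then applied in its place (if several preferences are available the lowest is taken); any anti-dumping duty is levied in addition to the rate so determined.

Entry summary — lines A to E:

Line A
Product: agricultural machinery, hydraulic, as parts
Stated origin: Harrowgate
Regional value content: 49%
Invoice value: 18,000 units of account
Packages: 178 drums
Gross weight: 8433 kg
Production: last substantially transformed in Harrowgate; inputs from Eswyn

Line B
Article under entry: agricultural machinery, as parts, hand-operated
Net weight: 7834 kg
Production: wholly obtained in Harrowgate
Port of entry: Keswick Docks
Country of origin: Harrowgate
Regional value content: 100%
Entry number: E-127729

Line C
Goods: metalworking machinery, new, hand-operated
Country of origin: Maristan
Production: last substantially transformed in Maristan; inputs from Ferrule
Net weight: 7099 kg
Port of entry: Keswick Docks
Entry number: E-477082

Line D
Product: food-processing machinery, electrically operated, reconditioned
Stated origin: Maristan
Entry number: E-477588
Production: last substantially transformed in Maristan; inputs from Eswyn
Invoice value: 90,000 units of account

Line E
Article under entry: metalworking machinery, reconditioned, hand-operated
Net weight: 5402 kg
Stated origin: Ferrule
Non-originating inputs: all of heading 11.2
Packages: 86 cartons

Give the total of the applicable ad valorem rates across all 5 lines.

Line A: agricultural → 11.2; hydraulic → 11.2.1; as parts → 11.2.1.2. Scheduled 31%. Harrowgate agreement on 11.2.1: RVC < 55%; Harrowgate agreement on 11.1.1.2: 11.2.1.2 not covered. → 31%.
Line B: agricultural → 11.2; hand-operated → 11.2.2; as parts → 11.2.2.2. Scheduled 6%. Harrowgate agreement on 11.2.1: 11.2.2.2 not covered; Harrowgate agreement on 11.1.1.2: 11.2.2.2 not covered. → 6%.
Line C: metalworking → 11.1; hand-operated → 11.1.1; new → 11.1.1.1. Scheduled 37%. Maristan agreement on 11.2.2: 11.1.1.1 not covered. → 37%.
Line D: food-processing → 11.3; electrically operated → 11.3.4; reconditioned → 11.3.4.2. Scheduled 30%. quota on 11.3.4.2 exhausted → over-quota 43%; Maristan agreement on 11.2.2: 11.3.4.2 not covered. → 43%.
Line E: metalworking → 11.1; hand-operated → 11.1.1; reconditioned → 11.1.1.2. Scheduled 6%. Ferrule agreement on 11.1.1.2: CTH met → 1% available; preferential 1%. → 1%.
Sum: 31% + 6% + 37% + 43% + 1% = 118%.

118%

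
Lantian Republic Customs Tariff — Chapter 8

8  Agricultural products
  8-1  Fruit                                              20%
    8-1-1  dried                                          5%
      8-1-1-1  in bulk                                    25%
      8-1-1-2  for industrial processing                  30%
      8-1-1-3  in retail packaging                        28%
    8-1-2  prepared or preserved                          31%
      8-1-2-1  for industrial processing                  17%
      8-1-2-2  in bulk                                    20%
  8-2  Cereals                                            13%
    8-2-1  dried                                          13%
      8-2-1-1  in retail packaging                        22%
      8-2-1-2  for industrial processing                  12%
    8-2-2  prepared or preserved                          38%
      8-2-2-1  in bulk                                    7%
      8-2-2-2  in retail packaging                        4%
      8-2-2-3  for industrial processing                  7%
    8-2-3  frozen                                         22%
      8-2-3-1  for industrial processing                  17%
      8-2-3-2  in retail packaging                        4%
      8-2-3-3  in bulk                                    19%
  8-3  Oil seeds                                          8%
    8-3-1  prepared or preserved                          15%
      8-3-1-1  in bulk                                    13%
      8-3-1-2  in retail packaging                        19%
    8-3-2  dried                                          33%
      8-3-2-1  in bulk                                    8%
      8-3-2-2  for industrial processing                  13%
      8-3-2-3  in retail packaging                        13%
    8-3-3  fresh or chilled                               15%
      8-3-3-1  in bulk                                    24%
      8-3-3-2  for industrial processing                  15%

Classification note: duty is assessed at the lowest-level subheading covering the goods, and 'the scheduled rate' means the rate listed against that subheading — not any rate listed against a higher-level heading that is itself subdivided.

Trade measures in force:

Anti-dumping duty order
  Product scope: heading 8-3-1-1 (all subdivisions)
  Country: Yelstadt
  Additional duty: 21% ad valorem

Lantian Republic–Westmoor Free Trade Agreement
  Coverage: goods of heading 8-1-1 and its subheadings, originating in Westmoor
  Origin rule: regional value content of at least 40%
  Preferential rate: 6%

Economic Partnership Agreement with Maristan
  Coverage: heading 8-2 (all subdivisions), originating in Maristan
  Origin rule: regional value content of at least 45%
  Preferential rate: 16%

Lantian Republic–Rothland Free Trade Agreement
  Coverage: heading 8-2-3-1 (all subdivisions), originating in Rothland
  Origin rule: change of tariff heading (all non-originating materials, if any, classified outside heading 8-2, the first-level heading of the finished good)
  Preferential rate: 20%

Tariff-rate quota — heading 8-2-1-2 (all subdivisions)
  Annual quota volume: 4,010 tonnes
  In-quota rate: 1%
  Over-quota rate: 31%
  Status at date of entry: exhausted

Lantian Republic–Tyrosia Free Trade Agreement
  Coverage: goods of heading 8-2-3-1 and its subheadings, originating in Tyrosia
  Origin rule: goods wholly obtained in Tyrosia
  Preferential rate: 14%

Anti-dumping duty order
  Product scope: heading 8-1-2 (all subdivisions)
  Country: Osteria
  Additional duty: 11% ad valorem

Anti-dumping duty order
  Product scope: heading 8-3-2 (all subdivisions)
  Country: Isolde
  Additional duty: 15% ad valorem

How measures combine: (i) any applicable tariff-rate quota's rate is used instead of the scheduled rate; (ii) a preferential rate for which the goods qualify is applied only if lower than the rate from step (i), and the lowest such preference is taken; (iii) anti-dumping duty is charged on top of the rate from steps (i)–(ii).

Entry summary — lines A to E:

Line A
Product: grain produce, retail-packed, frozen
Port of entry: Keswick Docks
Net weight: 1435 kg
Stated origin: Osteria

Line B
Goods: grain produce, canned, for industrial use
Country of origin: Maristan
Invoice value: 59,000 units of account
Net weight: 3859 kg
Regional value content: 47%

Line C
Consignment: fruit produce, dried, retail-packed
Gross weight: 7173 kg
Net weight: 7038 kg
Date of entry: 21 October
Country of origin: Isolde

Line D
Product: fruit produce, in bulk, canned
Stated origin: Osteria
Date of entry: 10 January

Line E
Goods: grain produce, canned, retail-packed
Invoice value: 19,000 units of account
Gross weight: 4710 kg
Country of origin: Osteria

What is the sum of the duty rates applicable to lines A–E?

Line A: grain → 8-2; frozen → 8-2-3; retail-packed → 8-2-3-2. Scheduled 4%. No special measure applies. → 4%.
Line B: grain → 8-2; canned → 8-2-2; for industrial use → 8-2-2-3. Scheduled 7%. Maristan agreement on 8-2: RVC ≥ 45% → 16% available; preference 16% not lower than 7% → no reduction. → 7%.
Line C: fruit → 8-1; dried → 8-1-1; retail-packed → 8-1-1-3. Scheduled 28%. No special measure applies. → 28%.
Line D: fruit → 8-1; canned → 8-1-2; in bulk → 8-1-2-2. Scheduled 20%. anti-dumping (Osteria, 8-1-2): +11%; total 20% + 11% = 31%. → 31%.
Line E: grain → 8-2; canned → 8-2-2; retail-packed → 8-2-2-2. Scheduled 4%. No special measure applies. → 4%.
Sum: 4% + 7% + 28% + 31% + 4% = 74%.

74%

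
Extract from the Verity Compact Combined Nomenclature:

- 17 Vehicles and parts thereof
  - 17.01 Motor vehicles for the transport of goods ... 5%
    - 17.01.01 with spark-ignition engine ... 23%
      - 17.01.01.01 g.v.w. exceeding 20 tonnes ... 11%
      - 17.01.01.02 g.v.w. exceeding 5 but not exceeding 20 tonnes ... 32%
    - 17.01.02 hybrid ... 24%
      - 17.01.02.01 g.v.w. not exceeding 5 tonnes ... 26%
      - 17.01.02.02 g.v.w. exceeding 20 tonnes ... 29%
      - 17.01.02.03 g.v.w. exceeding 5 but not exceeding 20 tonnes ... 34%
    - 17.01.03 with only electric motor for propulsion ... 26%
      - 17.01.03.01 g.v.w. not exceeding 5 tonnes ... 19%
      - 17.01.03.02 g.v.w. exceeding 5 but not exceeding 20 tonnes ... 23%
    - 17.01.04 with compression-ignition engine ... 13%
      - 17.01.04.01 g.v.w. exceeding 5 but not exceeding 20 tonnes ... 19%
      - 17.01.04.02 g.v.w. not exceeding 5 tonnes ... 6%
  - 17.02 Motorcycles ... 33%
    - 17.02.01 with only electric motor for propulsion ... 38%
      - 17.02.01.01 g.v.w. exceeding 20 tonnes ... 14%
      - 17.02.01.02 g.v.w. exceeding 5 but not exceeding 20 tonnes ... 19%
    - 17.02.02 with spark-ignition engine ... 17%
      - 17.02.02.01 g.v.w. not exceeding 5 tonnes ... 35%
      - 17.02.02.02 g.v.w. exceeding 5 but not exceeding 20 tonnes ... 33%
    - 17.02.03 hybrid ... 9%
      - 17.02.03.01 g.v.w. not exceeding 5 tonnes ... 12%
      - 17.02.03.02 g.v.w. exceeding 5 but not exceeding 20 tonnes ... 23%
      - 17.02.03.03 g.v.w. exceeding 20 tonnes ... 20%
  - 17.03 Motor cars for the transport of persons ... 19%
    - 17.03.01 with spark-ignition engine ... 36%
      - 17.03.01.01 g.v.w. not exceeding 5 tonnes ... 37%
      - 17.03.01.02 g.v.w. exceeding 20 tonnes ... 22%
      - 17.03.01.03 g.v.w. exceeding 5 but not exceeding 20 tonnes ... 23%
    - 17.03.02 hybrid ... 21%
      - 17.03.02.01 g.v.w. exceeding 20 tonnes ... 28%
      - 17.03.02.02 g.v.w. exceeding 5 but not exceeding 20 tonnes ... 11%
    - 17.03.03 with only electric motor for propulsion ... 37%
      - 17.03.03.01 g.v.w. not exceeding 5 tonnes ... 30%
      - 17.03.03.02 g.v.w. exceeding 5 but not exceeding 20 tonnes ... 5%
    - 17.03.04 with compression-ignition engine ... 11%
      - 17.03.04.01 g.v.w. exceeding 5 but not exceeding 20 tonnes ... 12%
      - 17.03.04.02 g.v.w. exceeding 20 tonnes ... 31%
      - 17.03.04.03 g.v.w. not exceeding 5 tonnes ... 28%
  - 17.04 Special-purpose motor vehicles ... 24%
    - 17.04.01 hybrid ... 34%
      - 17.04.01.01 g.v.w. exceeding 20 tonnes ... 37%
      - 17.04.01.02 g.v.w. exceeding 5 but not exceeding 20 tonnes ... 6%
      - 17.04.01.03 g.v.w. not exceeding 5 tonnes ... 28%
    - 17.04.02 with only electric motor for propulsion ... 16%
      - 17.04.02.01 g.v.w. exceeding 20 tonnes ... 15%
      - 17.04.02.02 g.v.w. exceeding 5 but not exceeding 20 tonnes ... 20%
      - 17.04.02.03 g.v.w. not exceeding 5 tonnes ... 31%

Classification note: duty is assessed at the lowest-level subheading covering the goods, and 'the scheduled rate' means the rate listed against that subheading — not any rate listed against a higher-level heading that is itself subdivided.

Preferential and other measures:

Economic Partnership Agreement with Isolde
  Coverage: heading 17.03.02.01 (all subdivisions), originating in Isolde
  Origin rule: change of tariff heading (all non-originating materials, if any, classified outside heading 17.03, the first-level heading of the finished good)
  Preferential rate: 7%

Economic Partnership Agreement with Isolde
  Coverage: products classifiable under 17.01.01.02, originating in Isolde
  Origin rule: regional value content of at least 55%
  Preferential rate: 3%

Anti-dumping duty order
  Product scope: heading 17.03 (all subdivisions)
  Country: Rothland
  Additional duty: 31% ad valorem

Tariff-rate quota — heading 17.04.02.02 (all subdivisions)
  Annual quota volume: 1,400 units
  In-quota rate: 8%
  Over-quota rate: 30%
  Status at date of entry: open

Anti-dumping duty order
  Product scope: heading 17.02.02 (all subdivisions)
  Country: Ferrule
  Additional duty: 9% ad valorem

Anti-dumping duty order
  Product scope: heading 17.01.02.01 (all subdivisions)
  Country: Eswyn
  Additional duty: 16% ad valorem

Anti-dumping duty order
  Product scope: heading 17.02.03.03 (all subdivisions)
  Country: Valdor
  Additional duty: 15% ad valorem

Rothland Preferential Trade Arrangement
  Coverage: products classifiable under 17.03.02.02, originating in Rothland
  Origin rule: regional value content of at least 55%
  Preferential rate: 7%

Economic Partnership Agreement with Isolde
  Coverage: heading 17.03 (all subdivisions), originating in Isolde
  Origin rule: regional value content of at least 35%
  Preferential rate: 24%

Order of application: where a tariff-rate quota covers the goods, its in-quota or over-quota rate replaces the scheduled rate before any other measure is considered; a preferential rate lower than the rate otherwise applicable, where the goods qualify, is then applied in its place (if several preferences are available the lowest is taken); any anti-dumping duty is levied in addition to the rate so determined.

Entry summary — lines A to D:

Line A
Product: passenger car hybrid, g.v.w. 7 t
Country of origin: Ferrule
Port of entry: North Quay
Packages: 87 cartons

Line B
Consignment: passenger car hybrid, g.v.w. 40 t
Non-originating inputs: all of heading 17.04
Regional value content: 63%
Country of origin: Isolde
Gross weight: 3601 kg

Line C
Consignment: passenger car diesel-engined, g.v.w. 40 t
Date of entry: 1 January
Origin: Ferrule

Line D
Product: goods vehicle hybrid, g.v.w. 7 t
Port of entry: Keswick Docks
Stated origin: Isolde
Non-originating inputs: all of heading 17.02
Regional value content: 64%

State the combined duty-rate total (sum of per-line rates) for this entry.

Line A: passenger car → 17.03; hybrid → 17.03.02; g.v.w. 7 t → 17.03.02.02. Scheduled 11%. No special measure applies. → 11%.
Line B: passenger car → 17.03; hybrid → 17.03.02; g.v.w. 40 t → 17.03.02.01. Scheduled 28%. Isolde agreement on 17.03.02.01: CTH met → 7% available; Isolde agreement on 17.01.01.02: 17.03.02.01 not covered; Isolde agreement on 17.03: RVC ≥ 35% → 24% available; preferential 7%. → 7%.
Line C: passenger car → 17.03; diesel-engined → 17.03.04; g.v.w. 40 t → 17.03.04.02. Scheduled 31%. No special measure applies. → 31%.
Line D: goods vehicle → 17.01; hybrid → 17.01.02; g.v.w. 7 t → 17.01.02.03. Scheduled 34%. Isolde agreement on 17.03.02.01: 17.01.02.03 not covered; Isolde agreement on 17.01.01.02: 17.01.02.03 not covered; Isolde agreement on 17.03: 17.01.02.03 not covered. → 34%.
Sum: 11% + 7% + 31% + 34% = 83%.

83%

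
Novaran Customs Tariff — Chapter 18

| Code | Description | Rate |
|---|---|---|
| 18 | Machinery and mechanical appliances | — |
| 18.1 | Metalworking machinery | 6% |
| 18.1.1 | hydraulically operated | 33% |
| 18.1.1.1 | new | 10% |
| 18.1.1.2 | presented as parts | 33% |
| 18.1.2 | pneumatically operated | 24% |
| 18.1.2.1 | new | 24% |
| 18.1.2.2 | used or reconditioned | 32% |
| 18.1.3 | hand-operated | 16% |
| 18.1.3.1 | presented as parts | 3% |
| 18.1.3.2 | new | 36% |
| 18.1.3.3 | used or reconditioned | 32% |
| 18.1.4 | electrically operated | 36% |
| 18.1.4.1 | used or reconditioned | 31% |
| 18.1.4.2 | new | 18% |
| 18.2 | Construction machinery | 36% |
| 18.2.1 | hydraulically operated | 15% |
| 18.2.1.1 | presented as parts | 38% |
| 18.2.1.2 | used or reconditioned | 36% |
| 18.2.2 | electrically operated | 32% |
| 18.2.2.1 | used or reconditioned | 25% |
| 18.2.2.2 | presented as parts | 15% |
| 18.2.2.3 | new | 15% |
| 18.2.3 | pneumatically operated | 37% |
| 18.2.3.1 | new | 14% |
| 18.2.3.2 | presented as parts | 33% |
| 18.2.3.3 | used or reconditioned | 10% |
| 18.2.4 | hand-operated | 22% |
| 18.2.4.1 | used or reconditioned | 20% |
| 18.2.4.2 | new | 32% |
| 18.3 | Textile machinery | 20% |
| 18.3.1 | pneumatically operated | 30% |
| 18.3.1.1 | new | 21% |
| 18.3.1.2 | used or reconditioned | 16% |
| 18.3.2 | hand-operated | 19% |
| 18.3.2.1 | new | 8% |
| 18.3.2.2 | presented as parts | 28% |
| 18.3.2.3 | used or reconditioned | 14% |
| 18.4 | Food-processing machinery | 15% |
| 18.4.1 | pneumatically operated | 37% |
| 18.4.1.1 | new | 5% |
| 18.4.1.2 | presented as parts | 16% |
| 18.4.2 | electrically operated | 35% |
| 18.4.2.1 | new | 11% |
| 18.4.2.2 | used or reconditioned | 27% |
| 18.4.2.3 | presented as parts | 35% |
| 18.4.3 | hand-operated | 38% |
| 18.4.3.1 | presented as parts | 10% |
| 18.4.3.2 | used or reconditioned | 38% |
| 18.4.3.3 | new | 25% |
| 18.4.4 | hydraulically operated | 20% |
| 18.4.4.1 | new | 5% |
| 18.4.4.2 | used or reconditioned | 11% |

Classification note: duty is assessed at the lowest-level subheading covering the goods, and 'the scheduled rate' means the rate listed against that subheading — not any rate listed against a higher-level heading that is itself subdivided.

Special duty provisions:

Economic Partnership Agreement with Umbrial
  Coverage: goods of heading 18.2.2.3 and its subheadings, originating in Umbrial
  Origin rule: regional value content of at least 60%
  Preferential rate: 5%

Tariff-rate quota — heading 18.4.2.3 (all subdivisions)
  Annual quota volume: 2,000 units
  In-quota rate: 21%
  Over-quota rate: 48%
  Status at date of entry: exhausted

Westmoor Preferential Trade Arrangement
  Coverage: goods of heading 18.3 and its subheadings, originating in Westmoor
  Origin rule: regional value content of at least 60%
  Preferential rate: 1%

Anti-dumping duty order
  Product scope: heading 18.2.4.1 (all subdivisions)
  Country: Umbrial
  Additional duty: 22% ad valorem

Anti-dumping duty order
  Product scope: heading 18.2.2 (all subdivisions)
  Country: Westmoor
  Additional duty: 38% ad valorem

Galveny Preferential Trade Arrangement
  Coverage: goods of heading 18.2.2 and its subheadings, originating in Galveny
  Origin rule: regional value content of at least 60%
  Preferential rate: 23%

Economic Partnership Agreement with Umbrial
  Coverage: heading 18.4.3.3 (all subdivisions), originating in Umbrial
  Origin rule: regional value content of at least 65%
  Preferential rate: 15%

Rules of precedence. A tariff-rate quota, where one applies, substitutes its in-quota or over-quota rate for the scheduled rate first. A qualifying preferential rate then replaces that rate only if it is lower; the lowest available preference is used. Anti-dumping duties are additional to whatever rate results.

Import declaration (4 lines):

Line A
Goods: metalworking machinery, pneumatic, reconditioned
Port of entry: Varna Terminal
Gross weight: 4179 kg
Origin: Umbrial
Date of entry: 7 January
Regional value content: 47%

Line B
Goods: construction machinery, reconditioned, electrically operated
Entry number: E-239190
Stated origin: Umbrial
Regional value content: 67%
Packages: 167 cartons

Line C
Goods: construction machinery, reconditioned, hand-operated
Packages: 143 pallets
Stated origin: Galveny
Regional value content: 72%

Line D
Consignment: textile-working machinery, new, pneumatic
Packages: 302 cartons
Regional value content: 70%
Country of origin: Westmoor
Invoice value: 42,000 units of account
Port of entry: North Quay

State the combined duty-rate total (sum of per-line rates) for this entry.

78%

Line A: metalworking → 18.1; pneumatic → 18.1.2; reconditioned → 18.1.2.2. Scheduled 32%. Umbrial agreement on 18.2.2.3: 18.1.2.2 not covered; Umbrial agreement on 18.4.3.3: 18.1.2.2 not covered. → 32%.
Line B: construction → 18.2; electrically operated → 18.2.2; reconditioned → 18.2.2.1. Scheduled 25%. Umbrial agreement on 18.2.2.3: 18.2.2.1 not covered; Umbrial agreement on 18.4.3.3: 18.2.2.1 not covered. → 25%.
Line C: construction → 18.2; hand-operated → 18.2.4; reconditioned → 18.2.4.1. Scheduled 20%. Galveny agreement on 18.2.2: 18.2.4.1 not covered. → 20%.
Line D: textile-working → 18.3; pneumatic → 18.3.1; new → 18.3.1.1. Scheduled 21%. Westmoor agreement on 18.3: RVC ≥ 60% → 1% available; preferential 1%. → 1%.
Sum: 32% + 25% + 20% + 1% = 78%.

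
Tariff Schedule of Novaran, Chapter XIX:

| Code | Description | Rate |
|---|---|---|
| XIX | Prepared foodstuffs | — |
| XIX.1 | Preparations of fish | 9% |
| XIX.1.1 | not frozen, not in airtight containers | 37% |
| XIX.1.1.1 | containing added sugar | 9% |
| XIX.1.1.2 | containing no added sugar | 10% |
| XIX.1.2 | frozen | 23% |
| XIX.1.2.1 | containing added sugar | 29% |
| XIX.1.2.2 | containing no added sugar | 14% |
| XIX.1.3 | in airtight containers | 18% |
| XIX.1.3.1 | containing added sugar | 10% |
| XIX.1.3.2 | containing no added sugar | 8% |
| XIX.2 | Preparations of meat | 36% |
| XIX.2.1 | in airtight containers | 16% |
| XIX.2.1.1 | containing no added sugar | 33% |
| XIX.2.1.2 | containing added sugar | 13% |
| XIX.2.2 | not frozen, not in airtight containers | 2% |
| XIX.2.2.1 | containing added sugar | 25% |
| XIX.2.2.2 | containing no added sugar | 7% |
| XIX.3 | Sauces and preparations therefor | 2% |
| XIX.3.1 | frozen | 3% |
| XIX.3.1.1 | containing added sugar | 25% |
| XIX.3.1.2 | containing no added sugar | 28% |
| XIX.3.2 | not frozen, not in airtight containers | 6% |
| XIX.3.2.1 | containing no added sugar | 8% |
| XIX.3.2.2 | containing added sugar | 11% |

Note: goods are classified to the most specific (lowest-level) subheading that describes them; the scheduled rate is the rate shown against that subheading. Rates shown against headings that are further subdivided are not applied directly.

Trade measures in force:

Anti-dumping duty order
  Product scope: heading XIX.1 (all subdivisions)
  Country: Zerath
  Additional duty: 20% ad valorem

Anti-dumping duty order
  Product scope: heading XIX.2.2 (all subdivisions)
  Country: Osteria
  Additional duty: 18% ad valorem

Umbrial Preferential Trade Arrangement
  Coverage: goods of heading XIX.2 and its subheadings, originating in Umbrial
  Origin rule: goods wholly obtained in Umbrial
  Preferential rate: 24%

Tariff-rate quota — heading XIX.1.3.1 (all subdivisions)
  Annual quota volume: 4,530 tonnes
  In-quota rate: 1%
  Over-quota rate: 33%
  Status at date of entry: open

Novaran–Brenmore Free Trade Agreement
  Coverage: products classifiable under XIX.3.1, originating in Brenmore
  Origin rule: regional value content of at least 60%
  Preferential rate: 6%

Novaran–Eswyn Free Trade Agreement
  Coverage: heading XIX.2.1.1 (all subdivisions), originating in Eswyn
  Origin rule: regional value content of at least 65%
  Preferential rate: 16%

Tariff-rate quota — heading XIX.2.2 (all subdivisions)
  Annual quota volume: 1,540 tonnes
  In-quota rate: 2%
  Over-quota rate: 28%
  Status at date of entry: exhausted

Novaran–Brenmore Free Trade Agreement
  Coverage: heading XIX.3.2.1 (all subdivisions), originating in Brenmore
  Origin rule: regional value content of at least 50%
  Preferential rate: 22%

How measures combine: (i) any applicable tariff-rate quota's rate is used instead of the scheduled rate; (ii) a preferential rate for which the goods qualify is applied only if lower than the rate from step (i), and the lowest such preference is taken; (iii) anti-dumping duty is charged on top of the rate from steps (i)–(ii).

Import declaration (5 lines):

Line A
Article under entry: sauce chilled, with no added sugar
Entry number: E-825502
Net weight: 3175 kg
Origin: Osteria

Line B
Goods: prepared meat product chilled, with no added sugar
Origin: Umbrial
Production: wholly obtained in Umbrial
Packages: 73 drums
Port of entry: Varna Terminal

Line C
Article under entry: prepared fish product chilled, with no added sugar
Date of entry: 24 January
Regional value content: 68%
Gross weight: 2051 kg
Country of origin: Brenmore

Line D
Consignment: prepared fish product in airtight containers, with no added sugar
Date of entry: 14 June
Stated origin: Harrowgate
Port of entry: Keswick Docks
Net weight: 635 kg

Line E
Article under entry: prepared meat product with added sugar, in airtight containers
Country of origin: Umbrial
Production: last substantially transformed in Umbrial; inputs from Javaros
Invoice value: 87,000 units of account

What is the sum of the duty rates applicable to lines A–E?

Line A: sauce → XIX.3; chilled → XIX.3.2; with no added sugar → XIX.3.2.1. Scheduled 8%. No special measure applies. → 8%.
Line B: prepared meat product → XIX.2; chilled → XIX.2.2; with no added sugar → XIX.2.2.2. Scheduled 7%. quota on XIX.2.2 exhausted → over-quota 28%; Umbrial agreement on XIX.2: wholly obtained → 24% available; preferential 24%. → 24%.
Line C: prepared fish product → XIX.1; chilled → XIX.1.1; with no added sugar → XIX.1.1.2. Scheduled 10%. Brenmore agreement on XIX.3.1: XIX.1.1.2 not covered; Brenmore agreement on XIX.3.2.1: XIX.1.1.2 not covered. → 10%.
Line D: prepared fish product → XIX.1; in airtight containers → XIX.1.3; with no added sugar → XIX.1.3.2. Scheduled 8%. No special measure applies. → 8%.
Line E: prepared meat product → XIX.2; in airtight containers → XIX.2.1; with added sugar → XIX.2.1.2. Scheduled 13%. Umbrial agreement on XIX.2: not wholly obtained. → 13%.
Sum: 8% + 24% + 10% + 8% + 13% = 63%.

63%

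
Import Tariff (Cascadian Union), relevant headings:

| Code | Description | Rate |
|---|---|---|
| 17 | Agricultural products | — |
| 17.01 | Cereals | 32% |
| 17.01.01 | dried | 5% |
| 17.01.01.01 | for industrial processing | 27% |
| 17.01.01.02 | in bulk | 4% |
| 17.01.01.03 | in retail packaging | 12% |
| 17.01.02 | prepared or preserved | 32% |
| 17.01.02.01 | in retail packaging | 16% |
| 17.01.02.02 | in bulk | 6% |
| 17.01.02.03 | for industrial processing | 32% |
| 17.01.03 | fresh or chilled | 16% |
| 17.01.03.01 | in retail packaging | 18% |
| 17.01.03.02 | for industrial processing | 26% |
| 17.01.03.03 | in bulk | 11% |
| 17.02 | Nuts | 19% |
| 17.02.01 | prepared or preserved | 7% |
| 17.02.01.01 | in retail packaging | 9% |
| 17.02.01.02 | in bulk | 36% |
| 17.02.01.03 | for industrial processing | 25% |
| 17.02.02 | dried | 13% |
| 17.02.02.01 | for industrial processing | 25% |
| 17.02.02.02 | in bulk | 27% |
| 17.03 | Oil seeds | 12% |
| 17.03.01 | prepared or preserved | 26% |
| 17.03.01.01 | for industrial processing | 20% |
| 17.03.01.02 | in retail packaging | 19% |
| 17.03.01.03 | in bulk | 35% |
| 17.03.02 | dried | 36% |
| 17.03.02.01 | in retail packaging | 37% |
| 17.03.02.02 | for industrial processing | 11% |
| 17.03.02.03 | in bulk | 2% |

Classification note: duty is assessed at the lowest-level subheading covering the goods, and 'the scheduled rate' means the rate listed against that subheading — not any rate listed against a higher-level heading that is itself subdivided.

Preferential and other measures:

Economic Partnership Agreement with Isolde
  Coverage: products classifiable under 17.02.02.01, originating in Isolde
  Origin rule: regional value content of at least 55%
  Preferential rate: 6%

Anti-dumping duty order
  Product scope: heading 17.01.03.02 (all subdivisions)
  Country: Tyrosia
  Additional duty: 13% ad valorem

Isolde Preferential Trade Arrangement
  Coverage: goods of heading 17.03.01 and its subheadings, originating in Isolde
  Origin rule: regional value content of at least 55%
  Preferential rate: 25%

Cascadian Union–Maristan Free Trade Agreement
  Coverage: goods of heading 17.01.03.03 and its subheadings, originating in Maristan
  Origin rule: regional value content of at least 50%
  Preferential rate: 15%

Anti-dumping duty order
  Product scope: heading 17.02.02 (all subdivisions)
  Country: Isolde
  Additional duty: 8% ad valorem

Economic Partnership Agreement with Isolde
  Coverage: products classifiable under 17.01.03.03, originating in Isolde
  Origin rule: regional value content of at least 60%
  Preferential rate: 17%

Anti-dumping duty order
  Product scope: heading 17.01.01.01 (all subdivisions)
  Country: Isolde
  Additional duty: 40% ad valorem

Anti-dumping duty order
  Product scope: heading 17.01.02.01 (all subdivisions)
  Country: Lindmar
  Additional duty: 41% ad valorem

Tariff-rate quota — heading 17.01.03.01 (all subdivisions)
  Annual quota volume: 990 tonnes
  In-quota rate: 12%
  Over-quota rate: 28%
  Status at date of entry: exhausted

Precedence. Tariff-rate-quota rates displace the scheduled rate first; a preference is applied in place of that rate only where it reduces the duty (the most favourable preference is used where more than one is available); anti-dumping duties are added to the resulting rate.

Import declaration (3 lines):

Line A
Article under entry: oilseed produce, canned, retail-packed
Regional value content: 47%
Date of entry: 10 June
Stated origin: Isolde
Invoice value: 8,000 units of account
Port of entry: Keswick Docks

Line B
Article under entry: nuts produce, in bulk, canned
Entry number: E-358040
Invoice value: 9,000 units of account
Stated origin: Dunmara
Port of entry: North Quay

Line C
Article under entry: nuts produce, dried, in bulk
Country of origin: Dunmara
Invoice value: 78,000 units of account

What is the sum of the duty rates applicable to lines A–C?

82%

Line A: oilseed → 17.03; canned → 17.03.01; retail-packed → 17.03.01.02. Scheduled 19%. Isolde agreement on 17.02.02.01: 17.03.01.02 not covered; Isolde agreement on 17.03.01: RVC < 55%; Isolde agreement on 17.01.03.03: 17.03.01.02 not covered. → 19%.
Line B: nuts → 17.02; canned → 17.02.01; in bulk → 17.02.01.02. Scheduled 36%. No special measure applies. → 36%.
Line C: nuts → 17.02; dried → 17.02.02; in bulk → 17.02.02.02. Scheduled 27%. No special measure applies. → 27%.
Sum: 19% + 36% + 27% = 82%.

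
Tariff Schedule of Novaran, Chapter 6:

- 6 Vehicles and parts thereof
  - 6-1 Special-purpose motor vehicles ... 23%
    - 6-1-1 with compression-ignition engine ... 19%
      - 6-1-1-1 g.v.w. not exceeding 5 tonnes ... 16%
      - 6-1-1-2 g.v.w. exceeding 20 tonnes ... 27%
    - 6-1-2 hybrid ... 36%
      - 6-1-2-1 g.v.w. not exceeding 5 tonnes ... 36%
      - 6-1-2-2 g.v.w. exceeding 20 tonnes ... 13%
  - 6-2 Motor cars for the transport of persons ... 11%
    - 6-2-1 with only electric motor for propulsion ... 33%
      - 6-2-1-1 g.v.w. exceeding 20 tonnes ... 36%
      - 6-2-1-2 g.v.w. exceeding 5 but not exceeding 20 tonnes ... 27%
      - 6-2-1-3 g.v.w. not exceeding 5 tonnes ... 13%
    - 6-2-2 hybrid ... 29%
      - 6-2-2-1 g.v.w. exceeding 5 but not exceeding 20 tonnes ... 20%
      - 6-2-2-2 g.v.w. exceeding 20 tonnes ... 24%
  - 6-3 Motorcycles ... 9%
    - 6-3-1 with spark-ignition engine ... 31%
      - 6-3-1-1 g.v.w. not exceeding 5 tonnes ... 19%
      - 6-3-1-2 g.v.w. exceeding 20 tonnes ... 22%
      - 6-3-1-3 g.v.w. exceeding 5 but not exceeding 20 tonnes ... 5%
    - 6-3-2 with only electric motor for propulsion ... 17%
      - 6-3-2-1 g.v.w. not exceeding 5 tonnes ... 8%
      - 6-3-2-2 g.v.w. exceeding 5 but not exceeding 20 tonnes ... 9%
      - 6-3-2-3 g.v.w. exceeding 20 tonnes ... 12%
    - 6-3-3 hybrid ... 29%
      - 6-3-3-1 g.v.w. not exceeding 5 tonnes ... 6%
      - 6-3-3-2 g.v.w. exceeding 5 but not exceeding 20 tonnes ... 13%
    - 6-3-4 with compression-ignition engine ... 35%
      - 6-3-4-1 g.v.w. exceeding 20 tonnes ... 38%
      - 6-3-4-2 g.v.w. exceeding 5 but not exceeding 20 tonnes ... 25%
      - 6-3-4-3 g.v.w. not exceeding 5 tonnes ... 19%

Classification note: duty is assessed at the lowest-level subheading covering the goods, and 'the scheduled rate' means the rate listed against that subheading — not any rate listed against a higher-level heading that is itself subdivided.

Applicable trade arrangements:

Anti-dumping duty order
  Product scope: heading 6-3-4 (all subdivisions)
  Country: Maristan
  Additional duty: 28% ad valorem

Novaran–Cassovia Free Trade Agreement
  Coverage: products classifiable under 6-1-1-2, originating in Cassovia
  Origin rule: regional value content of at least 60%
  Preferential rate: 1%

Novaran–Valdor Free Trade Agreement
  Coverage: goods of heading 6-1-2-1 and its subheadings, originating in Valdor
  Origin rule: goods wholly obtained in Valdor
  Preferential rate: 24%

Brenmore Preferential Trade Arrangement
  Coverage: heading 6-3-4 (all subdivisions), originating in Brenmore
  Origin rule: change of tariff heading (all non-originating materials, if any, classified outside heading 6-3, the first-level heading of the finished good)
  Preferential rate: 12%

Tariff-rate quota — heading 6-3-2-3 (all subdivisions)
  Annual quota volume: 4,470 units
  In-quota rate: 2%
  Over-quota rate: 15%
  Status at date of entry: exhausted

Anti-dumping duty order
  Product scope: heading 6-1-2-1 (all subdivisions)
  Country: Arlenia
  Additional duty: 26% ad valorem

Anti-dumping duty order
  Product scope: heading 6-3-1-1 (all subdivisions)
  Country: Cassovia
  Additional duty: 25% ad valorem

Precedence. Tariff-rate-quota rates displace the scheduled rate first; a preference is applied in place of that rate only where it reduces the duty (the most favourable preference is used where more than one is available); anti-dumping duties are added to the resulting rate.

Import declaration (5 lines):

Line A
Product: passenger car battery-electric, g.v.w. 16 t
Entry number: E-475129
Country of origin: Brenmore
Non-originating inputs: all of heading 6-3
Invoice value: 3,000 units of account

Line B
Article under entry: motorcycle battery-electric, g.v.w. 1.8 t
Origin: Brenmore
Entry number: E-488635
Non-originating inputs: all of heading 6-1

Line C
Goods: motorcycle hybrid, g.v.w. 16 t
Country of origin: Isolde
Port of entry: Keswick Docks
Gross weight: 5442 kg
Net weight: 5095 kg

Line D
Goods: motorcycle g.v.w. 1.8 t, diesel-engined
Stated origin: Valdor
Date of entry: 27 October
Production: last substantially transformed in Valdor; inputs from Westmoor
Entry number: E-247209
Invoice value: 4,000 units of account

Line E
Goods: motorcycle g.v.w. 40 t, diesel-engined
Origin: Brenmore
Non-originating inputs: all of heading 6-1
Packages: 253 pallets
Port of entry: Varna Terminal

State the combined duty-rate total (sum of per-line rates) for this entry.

79%

Line A: passenger car → 6-2; battery-electric → 6-2-1; g.v.w. 16 t → 6-2-1-2. Scheduled 27%. Brenmore agreement on 6-3-4: 6-2-1-2 not covered. → 27%.
Line B: motorcycle → 6-3; battery-electric → 6-3-2; g.v.w. 1.8 t → 6-3-2-1. Scheduled 8%. Brenmore agreement on 6-3-4: 6-3-2-1 not covered. → 8%.
Line C: motorcycle → 6-3; hybrid → 6-3-3; g.v.w. 16 t → 6-3-3-2. Scheduled 13%. No special measure applies. → 13%.
Line D: motorcycle → 6-3; diesel-engined → 6-3-4; g.v.w. 1.8 t → 6-3-4-3. Scheduled 19%. Valdor agreement on 6-1-2-1: 6-3-4-3 not covered. → 19%.
Line E: motorcycle → 6-3; diesel-engined → 6-3-4; g.v.w. 40 t → 6-3-4-1. Scheduled 38%. Brenmore agreement on 6-3-4: CTH met → 12% available; preferential 12%. → 12%.
Sum: 27% + 8% + 13% + 19% + 12% = 79%.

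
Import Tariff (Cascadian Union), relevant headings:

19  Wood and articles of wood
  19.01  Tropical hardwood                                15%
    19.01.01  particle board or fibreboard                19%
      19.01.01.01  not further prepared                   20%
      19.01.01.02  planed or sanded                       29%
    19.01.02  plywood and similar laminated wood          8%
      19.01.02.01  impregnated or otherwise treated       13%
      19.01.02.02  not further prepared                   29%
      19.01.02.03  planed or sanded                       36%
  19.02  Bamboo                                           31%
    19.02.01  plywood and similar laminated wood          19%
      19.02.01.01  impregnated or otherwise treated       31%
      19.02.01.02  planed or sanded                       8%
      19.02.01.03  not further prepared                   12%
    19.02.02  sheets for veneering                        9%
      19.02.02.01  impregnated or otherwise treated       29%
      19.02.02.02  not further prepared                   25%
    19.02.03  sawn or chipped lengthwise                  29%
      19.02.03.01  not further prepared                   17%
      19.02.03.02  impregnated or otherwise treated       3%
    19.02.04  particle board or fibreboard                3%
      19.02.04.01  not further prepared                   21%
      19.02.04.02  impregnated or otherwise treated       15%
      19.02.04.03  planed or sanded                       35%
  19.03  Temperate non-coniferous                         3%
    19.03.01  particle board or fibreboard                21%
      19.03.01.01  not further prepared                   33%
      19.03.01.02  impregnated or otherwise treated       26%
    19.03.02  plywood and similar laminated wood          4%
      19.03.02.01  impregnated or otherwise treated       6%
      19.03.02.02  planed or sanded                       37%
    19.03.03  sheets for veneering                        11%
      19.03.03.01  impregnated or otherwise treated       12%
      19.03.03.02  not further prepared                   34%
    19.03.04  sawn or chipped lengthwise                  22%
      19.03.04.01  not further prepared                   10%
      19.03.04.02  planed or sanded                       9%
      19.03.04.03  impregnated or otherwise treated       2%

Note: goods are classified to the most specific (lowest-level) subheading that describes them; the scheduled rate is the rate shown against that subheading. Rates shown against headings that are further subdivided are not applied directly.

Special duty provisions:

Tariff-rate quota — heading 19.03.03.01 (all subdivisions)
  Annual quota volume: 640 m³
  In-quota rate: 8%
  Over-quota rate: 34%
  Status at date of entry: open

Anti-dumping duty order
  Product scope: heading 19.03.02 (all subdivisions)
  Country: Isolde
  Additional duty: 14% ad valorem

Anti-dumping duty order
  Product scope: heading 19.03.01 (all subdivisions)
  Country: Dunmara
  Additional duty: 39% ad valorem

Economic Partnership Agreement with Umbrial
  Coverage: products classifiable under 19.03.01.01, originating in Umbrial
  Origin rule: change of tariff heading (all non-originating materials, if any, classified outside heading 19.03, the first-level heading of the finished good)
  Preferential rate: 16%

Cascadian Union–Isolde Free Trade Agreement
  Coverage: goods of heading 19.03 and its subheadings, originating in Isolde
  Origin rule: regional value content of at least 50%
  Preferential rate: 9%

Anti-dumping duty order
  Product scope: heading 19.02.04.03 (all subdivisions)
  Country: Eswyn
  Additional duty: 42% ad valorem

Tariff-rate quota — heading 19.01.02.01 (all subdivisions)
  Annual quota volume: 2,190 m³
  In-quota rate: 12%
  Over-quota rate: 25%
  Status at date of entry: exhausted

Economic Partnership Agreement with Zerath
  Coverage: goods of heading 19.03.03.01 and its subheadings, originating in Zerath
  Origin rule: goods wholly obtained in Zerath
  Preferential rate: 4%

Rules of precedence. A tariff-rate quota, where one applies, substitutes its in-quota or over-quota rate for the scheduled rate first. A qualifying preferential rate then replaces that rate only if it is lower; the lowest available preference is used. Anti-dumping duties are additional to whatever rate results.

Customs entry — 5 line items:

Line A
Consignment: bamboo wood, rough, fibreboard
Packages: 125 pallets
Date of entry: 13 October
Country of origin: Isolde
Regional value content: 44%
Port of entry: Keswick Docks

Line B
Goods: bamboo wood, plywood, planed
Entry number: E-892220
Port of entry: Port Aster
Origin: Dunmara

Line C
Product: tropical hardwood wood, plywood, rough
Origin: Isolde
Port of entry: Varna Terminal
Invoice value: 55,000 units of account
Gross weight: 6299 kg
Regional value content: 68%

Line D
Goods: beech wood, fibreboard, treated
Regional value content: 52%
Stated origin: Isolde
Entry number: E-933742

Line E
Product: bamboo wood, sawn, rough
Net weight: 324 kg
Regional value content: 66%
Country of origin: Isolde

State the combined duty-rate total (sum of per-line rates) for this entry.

Line A: bamboo → 19.02; fibreboard → 19.02.04; rough → 19.02.04.01. Scheduled 21%. Isolde agreement on 19.03: 19.02.04.01 not covered. → 21%.
Line B: bamboo → 19.02; plywood → 19.02.01; planed → 19.02.01.02. Scheduled 8%. No special measure applies. → 8%.
Line C: tropical hardwood → 19.01; plywood → 19.01.02; rough → 19.01.02.02. Scheduled 29%. Isolde agreement on 19.03: 19.01.02.02 not covered. → 29%.
Line D: beech → 19.03; fibreboard → 19.03.01; treated → 19.03.01.02. Scheduled 26%. Isolde agreement on 19.03: RVC ≥ 50% → 9% available; preferential 9%. → 9%.
Line E: bamboo → 19.02; sawn → 19.02.03; rough → 19.02.03.01. Scheduled 17%. Isolde agreement on 19.03: 19.02.03.01 not covered. → 17%.
Sum: 21% + 8% + 29% + 9% + 17% = 84%.

84%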